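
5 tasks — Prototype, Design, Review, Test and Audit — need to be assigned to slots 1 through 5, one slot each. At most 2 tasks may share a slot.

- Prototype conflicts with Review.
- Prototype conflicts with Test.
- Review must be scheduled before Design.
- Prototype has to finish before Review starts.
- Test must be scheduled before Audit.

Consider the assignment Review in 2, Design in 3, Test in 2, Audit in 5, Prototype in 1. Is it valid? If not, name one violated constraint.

Yes, all constraints hold

At most 2 tasks may share a slot — holds.
Prototype has to finish before Review starts — holds.
Prototype conflicts with Test — holds.
Test must be scheduled before Audit — holds.
Prototype conflicts with Review — holds.
Review must be scheduled before Design — holds.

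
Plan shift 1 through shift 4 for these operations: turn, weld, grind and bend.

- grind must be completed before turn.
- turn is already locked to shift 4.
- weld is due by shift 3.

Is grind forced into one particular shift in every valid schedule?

grind can be shift 1 (e.g. weld -> shift 1, bend -> shift 1, turn -> shift 4, grind -> shift 1) or shift 2 (e.g. grind=shift 2; weld=shift 1; turn=shift 4; bend=shift 1).

No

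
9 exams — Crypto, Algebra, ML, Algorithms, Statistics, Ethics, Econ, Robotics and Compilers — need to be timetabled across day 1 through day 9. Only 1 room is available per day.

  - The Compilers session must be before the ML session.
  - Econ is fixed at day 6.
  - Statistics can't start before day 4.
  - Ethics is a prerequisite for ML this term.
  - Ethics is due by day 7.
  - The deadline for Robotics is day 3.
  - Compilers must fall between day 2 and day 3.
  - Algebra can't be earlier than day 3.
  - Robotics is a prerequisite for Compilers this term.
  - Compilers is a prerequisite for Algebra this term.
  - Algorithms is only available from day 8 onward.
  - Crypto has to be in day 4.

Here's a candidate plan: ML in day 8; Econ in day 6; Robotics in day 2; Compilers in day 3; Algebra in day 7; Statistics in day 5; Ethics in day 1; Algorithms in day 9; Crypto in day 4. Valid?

Yes, all constraints hold

Compilers must fall between day 2 and day 3 — holds.
Only 1 room is available per day — holds.
Crypto has to be in day 4 — holds.
Algorithms is only available from day 8 onward — holds.
Compilers is a prerequisite for Algebra this term — holds.
Robotics is a prerequisite for Compilers this term — holds.
The deadline for Robotics is day 3 — holds.
The Compilers session must be before the ML session — holds.
Statistics can't start before day 4 — holds.
Ethics is due by day 7 — holds.
Ethics is a prerequisite for ML this term — holds.
Algebra can't be earlier than day 3 — holds.
Econ is fixed at day 6 — holds.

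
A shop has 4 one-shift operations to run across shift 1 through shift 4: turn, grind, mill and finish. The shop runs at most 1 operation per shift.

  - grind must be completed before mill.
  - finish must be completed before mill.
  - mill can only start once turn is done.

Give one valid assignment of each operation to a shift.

mill -> shift 4; finish -> shift 3; turn -> shift 1; grind -> shift 2

Checking: finish(shift 3) before mill(shift 4); turn(shift 1) before mill(shift 4); grind(shift 2) before mill(shift 4); max 1 per shift (cap 1).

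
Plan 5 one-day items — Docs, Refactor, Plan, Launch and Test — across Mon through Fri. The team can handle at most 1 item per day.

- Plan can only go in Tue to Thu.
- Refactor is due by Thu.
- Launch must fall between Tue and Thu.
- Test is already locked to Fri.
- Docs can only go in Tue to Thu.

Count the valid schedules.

6

Splitting on Docs: it can be Tue (2), Wed (2), Thu (2). Listing each branch's schedules as (Refactor, Plan, Launch, Test):
Docs=Tue: (Mon,Wed,Thu,Fri) (Mon,Thu,Wed,Fri) — 2.
Docs=Wed: (Mon,Tue,Thu,Fri) (Mon,Thu,Tue,Fri) — 2.
Docs=Thu: (Mon,Tue,Wed,Fri) (Mon,Wed,Tue,Fri) — 2.
Summing: 2 + 2 + 2 = 6.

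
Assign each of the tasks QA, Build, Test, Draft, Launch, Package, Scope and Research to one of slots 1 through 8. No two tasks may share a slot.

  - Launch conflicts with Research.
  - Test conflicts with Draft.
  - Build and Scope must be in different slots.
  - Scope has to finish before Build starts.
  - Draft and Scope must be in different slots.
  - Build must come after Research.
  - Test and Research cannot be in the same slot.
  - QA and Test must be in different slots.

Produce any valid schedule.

QA -> 4; Launch -> 7; Build -> 3; Scope -> 1; Test -> 5; Draft -> 6; Research -> 2; Package -> 8

Checking: Scope(1) before Build(3); Research(2) before Build(3); Test(5) != Draft(6); Build(3) != Scope(1); Test(5) != Research(2); QA(4) != Test(5); Draft(6) != Scope(1); Launch(7) != Research(2); max 1 per slot (cap 1).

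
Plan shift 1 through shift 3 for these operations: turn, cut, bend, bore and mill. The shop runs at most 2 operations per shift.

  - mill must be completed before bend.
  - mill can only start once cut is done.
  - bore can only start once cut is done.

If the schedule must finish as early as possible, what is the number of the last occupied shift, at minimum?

The precedence chain requires at least 3 distinct shifts.
With at most 2 per shift and 5 operations, at least 3 shifts are needed.
3 works (last occupied shift: shift 3): for example cut in shift 1, mill in shift 2, bend in shift 3, turn in shift 1, bore in shift 2.

3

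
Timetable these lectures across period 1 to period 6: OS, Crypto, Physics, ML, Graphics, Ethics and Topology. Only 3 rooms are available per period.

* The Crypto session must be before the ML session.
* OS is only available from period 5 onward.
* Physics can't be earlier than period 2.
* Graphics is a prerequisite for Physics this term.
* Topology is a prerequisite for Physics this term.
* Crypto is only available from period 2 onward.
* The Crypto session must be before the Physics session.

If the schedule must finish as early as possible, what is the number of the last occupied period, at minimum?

period 5

The precedence chain requires at least 2 distinct periods.
With at most 3 per period and 7 lectures, at least 3 periods are needed.
OS can't be placed before period 5, so the schedule must run through at least period 5.
5 works (last occupied period: period 5): for example Ethics in period 1; Topology in period 1; OS in period 5; Graphics in period 1; Physics in period 3; ML in period 3; Crypto in period 2.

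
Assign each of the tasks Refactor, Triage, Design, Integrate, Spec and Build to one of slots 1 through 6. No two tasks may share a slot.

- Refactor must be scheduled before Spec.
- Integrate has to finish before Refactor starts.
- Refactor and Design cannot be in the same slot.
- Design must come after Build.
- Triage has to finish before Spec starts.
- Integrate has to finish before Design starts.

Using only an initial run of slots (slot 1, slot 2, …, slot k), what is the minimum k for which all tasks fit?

6 slots

The precedence chain requires at least 3 distinct slots.
With at most 1 per slot and 6 tasks, at least 6 slots are needed.
6 works (last occupied slot: 6): for example Refactor=2; Design=4; Integrate=1; Build=3; Triage=5; Spec=6.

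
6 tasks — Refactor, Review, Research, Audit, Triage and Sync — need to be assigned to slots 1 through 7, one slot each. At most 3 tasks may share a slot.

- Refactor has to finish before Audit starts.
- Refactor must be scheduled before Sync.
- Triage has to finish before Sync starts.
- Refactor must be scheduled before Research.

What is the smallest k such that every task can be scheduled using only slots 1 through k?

2

The precedence chain requires at least 2 distinct slots.
With at most 3 per slot and 6 tasks, at least 2 slots are needed.
2 works (last occupied slot: 2): for example Research in 2, Audit in 2, Refactor in 1, Sync in 2, Triage in 1, Review in 1.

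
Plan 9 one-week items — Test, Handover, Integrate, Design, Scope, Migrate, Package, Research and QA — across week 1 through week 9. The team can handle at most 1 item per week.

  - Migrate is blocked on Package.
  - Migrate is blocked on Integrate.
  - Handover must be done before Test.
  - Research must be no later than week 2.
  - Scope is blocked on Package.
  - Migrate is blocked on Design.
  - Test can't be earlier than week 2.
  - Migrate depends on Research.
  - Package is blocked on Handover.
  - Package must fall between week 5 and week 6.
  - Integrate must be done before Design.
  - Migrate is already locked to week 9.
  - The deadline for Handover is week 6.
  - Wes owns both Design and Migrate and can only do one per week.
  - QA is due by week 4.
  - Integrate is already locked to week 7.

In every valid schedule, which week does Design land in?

Integrate is fixed at week 7 and must come before Design, so Design is at least week 8.
Migrate is fixed at week 9 and must come after Design, so Design is at most week 8.
So Design must be week 8.

week 8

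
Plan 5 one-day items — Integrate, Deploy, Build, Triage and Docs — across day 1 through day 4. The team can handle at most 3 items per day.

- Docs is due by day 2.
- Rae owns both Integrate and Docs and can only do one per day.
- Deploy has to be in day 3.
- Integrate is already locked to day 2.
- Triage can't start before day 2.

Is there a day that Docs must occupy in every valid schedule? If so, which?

day 1

Docs's window is day 1–day 2.
Integrate is fixed at day 2, and Docs can't share a day with Integrate.
So Docs must be day 1.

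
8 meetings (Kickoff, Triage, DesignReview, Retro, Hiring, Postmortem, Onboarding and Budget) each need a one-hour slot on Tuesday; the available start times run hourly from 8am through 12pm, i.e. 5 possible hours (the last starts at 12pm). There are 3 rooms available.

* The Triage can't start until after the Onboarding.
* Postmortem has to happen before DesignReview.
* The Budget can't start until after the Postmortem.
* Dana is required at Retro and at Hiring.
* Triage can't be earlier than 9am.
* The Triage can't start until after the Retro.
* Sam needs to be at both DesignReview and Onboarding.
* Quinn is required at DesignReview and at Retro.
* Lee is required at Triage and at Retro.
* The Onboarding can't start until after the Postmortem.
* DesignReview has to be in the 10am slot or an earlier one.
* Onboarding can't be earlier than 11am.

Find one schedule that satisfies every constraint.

DesignReview in 9am, Kickoff in 8am, Triage in 12pm, Budget in 9am, Onboarding in 11am, Retro in 8am, Postmortem in 8am, Hiring in 9am

Checking: Postmortem(8am) before Budget(9am); Postmortem(8am) before Onboarding(11am); Onboarding(11am) before Triage(12pm); Retro(8am) before Triage(12pm); Postmortem(8am) before DesignReview(9am); Retro(8am) != Hiring(9am); Triage(12pm) != Retro(8am); DesignReview(9am) != Onboarding(11am); DesignReview(9am) != Retro(8am); DesignReview=9am in [8am,10am]; Triage=12pm in [9am,12pm]; Onboarding=11am in [11am,12pm]; max 3 per hour (cap 3).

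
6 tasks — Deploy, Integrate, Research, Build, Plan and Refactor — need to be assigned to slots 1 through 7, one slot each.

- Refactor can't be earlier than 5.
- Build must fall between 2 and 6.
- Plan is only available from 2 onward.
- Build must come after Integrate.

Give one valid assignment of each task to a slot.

Build=2; Deploy=1; Integrate=1; Plan=2; Refactor=5; Research=1

Checking: Integrate(1) before Build(2); Build=2 in [2,6]; Plan=2 in [2,7]; Refactor=5 in [5,7].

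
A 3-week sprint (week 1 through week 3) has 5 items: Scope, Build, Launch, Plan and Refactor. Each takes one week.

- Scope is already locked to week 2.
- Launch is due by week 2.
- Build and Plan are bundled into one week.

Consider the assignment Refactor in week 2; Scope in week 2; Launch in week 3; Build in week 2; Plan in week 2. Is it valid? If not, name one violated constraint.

Scope is already locked to week 2 — holds.
Build and Plan are bundled into one week — holds.
Launch is due by week 2 — violated.

Invalid. Launch is due by week 2.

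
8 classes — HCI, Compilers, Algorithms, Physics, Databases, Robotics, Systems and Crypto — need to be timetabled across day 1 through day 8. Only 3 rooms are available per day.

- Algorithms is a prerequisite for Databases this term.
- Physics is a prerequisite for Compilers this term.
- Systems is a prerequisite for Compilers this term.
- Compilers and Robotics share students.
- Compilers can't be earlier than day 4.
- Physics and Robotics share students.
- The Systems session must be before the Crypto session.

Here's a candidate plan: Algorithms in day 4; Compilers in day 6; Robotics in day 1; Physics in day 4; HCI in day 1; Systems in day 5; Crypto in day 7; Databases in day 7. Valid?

Yes, all constraints hold

Only 3 rooms are available per day — holds.
The Systems session must be before the Crypto session — holds.
Compilers can't be earlier than day 4 — holds.
Physics and Robotics share students — holds.
Algorithms is a prerequisite for Databases this term — holds.
Compilers and Robotics share students — holds.
Physics is a prerequisite for Compilers this term — holds.
Systems is a prerequisite for Compilers this term — holds.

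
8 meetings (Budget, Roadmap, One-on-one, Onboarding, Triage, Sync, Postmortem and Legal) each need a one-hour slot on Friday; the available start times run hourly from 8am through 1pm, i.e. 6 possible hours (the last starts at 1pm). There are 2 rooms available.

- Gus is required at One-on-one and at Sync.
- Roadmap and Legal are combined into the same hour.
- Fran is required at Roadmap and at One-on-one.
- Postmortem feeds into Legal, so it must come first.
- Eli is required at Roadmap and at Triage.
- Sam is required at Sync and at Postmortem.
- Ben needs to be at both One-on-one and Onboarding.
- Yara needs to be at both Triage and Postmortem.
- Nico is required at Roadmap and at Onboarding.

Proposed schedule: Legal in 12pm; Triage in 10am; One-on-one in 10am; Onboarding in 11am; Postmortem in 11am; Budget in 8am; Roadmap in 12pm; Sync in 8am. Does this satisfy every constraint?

Fran is required at Roadmap and at One-on-one — holds.
Roadmap and Legal are combined into the same hour — holds.
Postmortem feeds into Legal, so it must come first — holds.
Sam is required at Sync and at Postmortem — holds.
Yara needs to be at both Triage and Postmortem — holds.
Ben needs to be at both One-on-one and Onboarding — holds.
Nico is required at Roadmap and at Onboarding — holds.
There are 2 rooms available — holds.
Eli is required at Roadmap and at Triage — holds.
Gus is required at One-on-one and at Sync — holds.

Valid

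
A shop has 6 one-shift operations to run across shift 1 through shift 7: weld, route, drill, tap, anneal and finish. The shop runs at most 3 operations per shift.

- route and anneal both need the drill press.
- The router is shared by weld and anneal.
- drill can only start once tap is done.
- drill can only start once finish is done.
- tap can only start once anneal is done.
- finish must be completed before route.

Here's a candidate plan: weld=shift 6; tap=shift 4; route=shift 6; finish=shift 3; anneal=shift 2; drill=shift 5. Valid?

Yes

route and anneal both need the drill press — holds.
tap can only start once anneal is done — holds.
The router is shared by weld and anneal — holds.
finish must be completed before route — holds.
drill can only start once finish is done — holds.
The shop runs at most 3 operations per shift — holds.
drill can only start once tap is done — holds.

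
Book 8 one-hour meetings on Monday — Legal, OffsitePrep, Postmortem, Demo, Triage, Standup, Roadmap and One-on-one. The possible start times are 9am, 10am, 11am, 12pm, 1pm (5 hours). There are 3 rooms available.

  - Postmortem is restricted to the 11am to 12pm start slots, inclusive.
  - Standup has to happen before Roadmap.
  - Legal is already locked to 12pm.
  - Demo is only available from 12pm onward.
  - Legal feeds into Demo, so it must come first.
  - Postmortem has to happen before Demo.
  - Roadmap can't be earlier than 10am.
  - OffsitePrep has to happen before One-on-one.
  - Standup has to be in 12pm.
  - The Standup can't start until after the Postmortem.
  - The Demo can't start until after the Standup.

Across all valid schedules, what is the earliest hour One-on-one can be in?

Precedence pushes One-on-one to at least 10am.
One-on-one at 10am is achievable: Triage in 9am, OffsitePrep in 9am, Demo in 1pm, Roadmap in 1pm, One-on-one in 10am, Postmortem in 11am, Standup in 12pm, Legal in 12pm.

10am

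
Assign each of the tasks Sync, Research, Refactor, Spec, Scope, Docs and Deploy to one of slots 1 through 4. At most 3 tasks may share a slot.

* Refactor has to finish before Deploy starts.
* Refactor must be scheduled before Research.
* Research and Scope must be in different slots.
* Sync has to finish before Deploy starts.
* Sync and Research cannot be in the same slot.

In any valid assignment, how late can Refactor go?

Downstream work caps Refactor at 3.
Refactor at 3 is achievable: Research=4; Deploy=4; Refactor=3; Spec=1; Docs=2; Scope=1; Sync=1.

3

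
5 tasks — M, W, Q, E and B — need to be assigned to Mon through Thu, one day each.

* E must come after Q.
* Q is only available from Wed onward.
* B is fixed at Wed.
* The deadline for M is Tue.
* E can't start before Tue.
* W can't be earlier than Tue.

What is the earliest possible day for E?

Thu

E is available from Tue; precedence pushes E to at least Thu.
E at Thu is achievable: W -> Tue, E -> Thu, Q -> Wed, B -> Wed, M -> Mon.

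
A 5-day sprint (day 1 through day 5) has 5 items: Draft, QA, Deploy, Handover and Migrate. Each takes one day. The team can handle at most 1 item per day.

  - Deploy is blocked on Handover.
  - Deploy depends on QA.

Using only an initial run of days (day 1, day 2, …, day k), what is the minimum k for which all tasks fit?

5

The precedence chain requires at least 2 distinct days.
With at most 1 per day and 5 tasks, at least 5 days are needed.
5 works (last occupied day: day 5): for example Handover -> day 2, Deploy -> day 3, Migrate -> day 5, Draft -> day 4, QA -> day 1.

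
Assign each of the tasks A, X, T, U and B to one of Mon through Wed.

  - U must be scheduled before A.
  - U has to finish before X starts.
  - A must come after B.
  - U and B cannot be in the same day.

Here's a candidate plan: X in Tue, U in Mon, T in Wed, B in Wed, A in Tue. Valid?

No — it violates: A must come after B

A must come after B — violated.
U has to finish before X starts — holds.
U and B cannot be in the same day — holds.
U must be scheduled before A — holds.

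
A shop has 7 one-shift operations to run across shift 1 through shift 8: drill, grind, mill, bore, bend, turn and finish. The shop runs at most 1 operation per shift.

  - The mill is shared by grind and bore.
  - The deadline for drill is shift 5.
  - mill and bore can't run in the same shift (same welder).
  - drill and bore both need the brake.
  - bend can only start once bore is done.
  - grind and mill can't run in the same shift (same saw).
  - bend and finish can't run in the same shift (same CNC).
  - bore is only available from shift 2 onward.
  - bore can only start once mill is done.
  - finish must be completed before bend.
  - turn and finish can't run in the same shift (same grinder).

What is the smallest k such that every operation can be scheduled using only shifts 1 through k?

7 shifts

The precedence chain requires at least 3 distinct shifts.
With at most 1 per shift and 7 operations, at least 7 shifts are needed.
7 works (last occupied shift: shift 7): for example turn=shift 7; bore=shift 3; finish=shift 4; drill=shift 1; mill=shift 2; grind=shift 6; bend=shift 5.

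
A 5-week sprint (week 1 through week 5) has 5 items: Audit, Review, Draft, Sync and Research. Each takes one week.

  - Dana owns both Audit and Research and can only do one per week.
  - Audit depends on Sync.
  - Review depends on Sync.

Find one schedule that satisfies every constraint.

Audit=week 2, Draft=week 1, Research=week 1, Review=week 2, Sync=week 1

Checking: Sync(week 1) before Review(week 2); Sync(week 1) before Audit(week 2); Audit(week 2) != Research(week 1).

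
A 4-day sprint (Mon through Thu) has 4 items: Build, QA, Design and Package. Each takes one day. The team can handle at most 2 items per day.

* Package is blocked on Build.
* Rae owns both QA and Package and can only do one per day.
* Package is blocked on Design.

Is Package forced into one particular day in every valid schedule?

Package can be Tue (e.g. Build -> Mon, Package -> Tue, Design -> Mon, QA -> Wed) or Wed (e.g. Package in Wed, Build in Mon, Design in Mon, QA in Tue).

No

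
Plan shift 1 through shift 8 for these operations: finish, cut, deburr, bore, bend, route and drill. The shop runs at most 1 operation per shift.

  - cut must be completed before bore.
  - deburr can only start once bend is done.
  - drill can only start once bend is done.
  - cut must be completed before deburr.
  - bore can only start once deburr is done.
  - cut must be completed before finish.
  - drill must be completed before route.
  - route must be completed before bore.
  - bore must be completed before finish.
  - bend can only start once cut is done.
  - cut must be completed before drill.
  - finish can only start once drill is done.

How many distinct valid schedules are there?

24

Splitting on finish: it can be shift 7 (3), shift 8 (21). Listing each branch's schedules as (cut, deburr, bore, bend, route, drill) by shift number:
finish=shift 7: (1,3,6,2,5,4) (1,4,6,2,5,3) (1,5,6,2,4,3) — 3.
finish=shift 8: (1,3,6,2,5,4) (1,3,7,2,5,4) (1,3,7,2,6,4) (1,3,7,2,6,5) (1,4,6,2,5,3) (1,4,7,2,5,3) (1,4,7,2,6,3) (1,4,7,2,6,5) (1,4,7,3,6,5) (1,5,6,2,4,3) (1,5,7,2,4,3) (1,5,7,2,6,3) (1,5,7,2,6,4) (1,5,7,3,6,4) (1,6,7,2,4,3) (1,6,7,2,5,3) (1,6,7,2,5,4) (1,6,7,3,5,4) (2,4,7,3,6,5) (2,5,7,3,6,4) (2,6,7,3,5,4) — 21.
Summing: 3 + 21 = 24.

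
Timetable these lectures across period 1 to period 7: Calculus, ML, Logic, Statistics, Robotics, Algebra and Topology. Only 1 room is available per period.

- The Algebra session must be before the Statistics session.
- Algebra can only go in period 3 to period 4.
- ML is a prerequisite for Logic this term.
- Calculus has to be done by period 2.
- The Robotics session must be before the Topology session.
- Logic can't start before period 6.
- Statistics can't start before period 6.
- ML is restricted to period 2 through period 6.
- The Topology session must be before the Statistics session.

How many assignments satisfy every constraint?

Splitting on Calculus: it can be period 1 (12), period 2 (8). Listing each branch's schedules as (ML, Logic, Statistics, Robotics, Algebra, Topology) by period number:
Calculus=period 1: (2,6,7,3,4,5) (2,6,7,4,3,5) (2,7,6,3,4,5) (2,7,6,4,3,5) (3,6,7,2,4,5) (3,7,6,2,4,5) (4,6,7,2,3,5) (4,7,6,2,3,5) (5,6,7,2,3,4) (5,6,7,2,4,3) (5,7,6,2,3,4) (5,7,6,2,4,3) — 12.
Calculus=period 2: (3,6,7,1,4,5) (3,7,6,1,4,5) (4,6,7,1,3,5) (4,7,6,1,3,5) (5,6,7,1,3,4) (5,6,7,1,4,3) (5,7,6,1,3,4) (5,7,6,1,4,3) — 8.
Summing: 12 + 8 = 20.

20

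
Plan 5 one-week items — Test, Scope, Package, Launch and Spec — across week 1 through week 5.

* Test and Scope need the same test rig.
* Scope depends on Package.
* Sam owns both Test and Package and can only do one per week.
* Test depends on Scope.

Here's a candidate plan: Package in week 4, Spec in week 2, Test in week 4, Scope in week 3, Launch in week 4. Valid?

Test and Scope need the same test rig — holds.
Sam owns both Test and Package and can only do one per week — violated.
Scope depends on Package — violated.
Test depends on Scope — holds.

Invalid. Sam owns both Test and Package and can only do one per week.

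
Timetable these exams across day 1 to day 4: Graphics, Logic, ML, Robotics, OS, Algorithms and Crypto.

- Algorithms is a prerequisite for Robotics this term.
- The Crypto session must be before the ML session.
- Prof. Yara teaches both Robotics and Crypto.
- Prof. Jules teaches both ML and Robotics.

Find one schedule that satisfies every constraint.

Algorithms -> day 1; Graphics -> day 1; Crypto -> day 1; Robotics -> day 3; ML -> day 2; Logic -> day 1; OS -> day 1

Checking: Algorithms(day 1) before Robotics(day 3); Crypto(day 1) before ML(day 2); Robotics(day 3) != Crypto(day 1); ML(day 2) != Robotics(day 3).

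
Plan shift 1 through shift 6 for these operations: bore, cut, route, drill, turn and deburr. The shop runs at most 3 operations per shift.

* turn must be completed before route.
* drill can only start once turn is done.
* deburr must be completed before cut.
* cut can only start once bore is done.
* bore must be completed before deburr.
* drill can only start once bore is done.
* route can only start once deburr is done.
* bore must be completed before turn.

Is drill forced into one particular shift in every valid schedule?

drill can be shift 3 (e.g. route in shift 3, bore in shift 1, deburr in shift 2, drill in shift 3, cut in shift 3, turn in shift 2) or shift 4 (e.g. route -> shift 3; drill -> shift 4; cut -> shift 3; turn -> shift 2; bore -> shift 1; deburr -> shift 2).

No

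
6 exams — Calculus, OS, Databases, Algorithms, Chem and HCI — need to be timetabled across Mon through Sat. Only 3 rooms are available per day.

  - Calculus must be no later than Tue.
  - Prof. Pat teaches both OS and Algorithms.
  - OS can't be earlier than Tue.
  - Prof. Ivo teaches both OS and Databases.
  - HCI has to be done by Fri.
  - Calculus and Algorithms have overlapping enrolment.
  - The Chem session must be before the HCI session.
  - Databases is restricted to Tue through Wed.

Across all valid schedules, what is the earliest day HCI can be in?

Tue

Precedence pushes HCI to at least Tue; HCI's own window allows nothing later than Fri.
HCI at Tue is achievable: Algorithms in Tue, Databases in Tue, OS in Wed, Chem in Mon, HCI in Tue, Calculus in Mon.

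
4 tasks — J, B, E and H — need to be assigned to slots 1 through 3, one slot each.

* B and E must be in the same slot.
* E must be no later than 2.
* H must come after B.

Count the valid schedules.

Splitting on J: it can be 1 (3), 2 (3), 3 (3). Listing each branch's schedules as (B, E, H):
J=1: (1,1,2) (1,1,3) (2,2,3) — 3.
J=2: (1,1,2) (1,1,3) (2,2,3) — 3.
J=3: (1,1,2) (1,1,3) (2,2,3) — 3.
Summing: 3 + 3 + 3 = 9.

9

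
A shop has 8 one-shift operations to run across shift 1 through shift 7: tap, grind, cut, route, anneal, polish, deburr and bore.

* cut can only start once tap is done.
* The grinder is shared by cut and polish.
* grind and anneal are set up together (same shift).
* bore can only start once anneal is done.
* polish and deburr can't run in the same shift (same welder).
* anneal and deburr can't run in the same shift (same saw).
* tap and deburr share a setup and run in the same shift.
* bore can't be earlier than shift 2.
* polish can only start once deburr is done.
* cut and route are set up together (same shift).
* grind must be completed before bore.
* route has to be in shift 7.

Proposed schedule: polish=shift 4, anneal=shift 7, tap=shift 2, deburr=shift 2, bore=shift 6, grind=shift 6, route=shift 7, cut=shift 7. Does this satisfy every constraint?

No — it violates: bore can only start once anneal is done

grind and anneal are set up together (same shift) — violated.
grind must be completed before bore — violated.
bore can only start once anneal is done — violated.
polish can only start once deburr is done — holds.
route has to be in shift 7 — holds.
bore can't be earlier than shift 2 — holds.
anneal and deburr can't run in the same shift (same saw) — holds.
tap and deburr share a setup and run in the same shift — holds.
polish and deburr can't run in the same shift (same welder) — holds.
The grinder is shared by cut and polish — holds.
cut can only start once tap is done — holds.
cut and route are set up together (same shift) — holds.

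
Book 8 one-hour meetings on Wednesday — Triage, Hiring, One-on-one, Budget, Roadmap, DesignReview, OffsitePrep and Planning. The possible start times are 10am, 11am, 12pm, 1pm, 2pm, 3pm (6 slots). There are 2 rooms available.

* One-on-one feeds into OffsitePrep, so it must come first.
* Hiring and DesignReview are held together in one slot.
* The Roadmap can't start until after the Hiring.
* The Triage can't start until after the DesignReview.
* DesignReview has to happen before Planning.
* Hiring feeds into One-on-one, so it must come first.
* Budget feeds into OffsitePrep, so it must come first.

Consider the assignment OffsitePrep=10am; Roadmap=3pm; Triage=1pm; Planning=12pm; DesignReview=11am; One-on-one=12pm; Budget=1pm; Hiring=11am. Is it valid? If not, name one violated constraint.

The Roadmap can't start until after the Hiring — holds.
The Triage can't start until after the DesignReview — holds.
Budget feeds into OffsitePrep, so it must come first — violated.
One-on-one feeds into OffsitePrep, so it must come first — violated.
There are 2 rooms available — holds.
Hiring and DesignReview are held together in one slot — holds.
DesignReview has to happen before Planning — holds.
Hiring feeds into One-on-one, so it must come first — holds.

No — it violates: Budget feeds into OffsitePrep, so it must come first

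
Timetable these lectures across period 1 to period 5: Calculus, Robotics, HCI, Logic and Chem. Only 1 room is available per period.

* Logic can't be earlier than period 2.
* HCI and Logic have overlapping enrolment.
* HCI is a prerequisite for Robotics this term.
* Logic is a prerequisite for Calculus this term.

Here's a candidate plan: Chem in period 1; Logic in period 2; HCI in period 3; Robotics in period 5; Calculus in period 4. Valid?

Yes, all constraints hold

Logic can't be earlier than period 2 — holds.
Logic is a prerequisite for Calculus this term — holds.
HCI is a prerequisite for Robotics this term — holds.
Only 1 room is available per period — holds.
HCI and Logic have overlapping enrolment — holds.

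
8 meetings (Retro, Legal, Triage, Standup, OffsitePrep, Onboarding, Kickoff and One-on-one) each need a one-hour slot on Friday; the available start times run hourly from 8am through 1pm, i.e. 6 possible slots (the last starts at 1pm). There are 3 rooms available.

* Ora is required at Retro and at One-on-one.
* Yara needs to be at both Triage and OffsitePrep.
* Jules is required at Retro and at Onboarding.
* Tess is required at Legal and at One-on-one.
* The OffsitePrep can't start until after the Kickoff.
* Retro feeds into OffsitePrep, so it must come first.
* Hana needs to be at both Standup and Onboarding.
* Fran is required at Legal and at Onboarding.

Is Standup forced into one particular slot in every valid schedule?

Standup can be 8am (e.g. Triage in 10am, Legal in 9am, OffsitePrep in 9am, Standup in 8am, One-on-one in 10am, Retro in 8am, Onboarding in 10am, Kickoff in 8am) or 9am (e.g. Triage in 10am; Onboarding in 10am; Retro in 8am; Standup in 9am; One-on-one in 9am; Kickoff in 8am; OffsitePrep in 9am; Legal in 8am).

No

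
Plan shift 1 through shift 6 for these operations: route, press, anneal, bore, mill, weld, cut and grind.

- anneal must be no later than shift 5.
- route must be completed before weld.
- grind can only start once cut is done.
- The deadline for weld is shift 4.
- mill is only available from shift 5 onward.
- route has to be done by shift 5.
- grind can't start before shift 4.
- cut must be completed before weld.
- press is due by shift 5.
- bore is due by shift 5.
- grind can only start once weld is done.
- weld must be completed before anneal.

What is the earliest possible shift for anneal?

shift 3

Precedence pushes anneal to at least shift 3; anneal's own window allows nothing later than shift 5.
anneal at shift 3 is achievable: press in shift 1, route in shift 1, bore in shift 1, grind in shift 4, weld in shift 2, cut in shift 1, mill in shift 5, anneal in shift 3.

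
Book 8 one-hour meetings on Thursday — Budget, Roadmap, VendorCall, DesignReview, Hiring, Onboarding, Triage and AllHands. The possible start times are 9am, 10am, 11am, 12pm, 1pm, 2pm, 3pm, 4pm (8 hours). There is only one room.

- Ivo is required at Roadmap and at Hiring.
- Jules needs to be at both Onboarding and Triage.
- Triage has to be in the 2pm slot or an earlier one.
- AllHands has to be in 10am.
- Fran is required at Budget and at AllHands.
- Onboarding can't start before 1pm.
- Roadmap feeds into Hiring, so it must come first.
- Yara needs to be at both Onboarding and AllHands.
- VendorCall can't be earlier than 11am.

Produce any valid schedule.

VendorCall=11am, DesignReview=4pm, Onboarding=1pm, AllHands=10am, Triage=9am, Hiring=2pm, Budget=3pm, Roadmap=12pm

Checking: Roadmap(12pm) before Hiring(2pm); Roadmap(12pm) != Hiring(2pm); Onboarding(1pm) != AllHands(10am); Onboarding(1pm) != Triage(9am); Budget(3pm) != AllHands(10am); Onboarding=1pm in [1pm,4pm]; VendorCall=11am in [11am,4pm]; AllHands=10am in [10am,10am]; Triage=9am in [9am,2pm]; max 1 per hour (cap 1).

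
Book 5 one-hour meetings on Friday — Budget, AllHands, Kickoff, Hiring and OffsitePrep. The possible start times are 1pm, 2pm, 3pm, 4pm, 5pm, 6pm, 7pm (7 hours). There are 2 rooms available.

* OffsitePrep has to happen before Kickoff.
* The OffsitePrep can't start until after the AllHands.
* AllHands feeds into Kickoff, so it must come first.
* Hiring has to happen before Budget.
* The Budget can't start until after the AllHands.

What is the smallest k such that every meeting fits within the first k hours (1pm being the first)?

3

The precedence chain requires at least 3 distinct hours.
With at most 2 per hour and 5 meetings, at least 3 hours are needed.
3 works (last occupied hour: 3pm): for example Hiring -> 1pm, Budget -> 2pm, AllHands -> 1pm, OffsitePrep -> 2pm, Kickoff -> 3pm.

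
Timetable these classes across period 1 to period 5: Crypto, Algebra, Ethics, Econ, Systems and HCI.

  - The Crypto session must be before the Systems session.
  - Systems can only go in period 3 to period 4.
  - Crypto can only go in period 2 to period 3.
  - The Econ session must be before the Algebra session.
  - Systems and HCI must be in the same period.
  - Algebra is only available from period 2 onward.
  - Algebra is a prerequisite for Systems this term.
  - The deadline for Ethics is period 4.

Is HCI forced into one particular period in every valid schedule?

HCI can be period 3 (e.g. Ethics in period 1, Systems in period 3, HCI in period 3, Algebra in period 2, Econ in period 1, Crypto in period 2) or period 4 (e.g. Econ=period 1; Algebra=period 2; Ethics=period 1; Crypto=period 2; Systems=period 4; HCI=period 4).

No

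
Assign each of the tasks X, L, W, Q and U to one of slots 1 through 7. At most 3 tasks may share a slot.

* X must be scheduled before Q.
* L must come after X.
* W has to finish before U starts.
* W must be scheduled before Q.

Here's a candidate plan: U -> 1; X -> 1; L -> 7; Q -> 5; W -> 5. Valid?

Invalid. W has to finish before U starts.

At most 3 tasks may share a slot — holds.
W has to finish before U starts — violated.
W must be scheduled before Q — violated.
X must be scheduled before Q — holds.
L must come after X — holds.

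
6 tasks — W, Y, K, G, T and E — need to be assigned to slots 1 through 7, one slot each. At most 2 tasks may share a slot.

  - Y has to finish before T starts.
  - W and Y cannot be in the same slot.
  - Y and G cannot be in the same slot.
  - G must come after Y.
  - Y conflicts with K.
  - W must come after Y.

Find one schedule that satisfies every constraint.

E=1, Y=1, T=3, K=3, G=2, W=2

Checking: Y(1) before T(3); Y(1) before W(2); Y(1) before G(2); Y(1) != G(2); Y(1) != K(3); W(2) != Y(1); max 2 per slot (cap 2).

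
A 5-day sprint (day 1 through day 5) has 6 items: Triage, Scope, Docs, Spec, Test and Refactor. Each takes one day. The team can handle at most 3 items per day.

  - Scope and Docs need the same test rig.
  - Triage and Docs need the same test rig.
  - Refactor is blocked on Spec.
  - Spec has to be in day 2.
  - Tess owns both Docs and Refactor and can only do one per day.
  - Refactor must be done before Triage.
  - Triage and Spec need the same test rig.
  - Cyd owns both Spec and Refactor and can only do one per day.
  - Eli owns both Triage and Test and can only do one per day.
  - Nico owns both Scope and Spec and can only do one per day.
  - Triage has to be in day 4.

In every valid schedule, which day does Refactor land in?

Spec is fixed at day 2 and must come before Refactor, so Refactor is at least day 3.
Triage is fixed at day 4 and must come after Refactor, so Refactor is at most day 3.
So Refactor must be day 3.

day 3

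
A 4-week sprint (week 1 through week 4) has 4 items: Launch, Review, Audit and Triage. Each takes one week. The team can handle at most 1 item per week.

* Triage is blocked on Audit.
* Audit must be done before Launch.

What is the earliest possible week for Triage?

Precedence pushes Triage to at least week 2.
Triage at week 2 is achievable: Audit in week 1; Triage in week 2; Launch in week 3; Review in week 4.

week 2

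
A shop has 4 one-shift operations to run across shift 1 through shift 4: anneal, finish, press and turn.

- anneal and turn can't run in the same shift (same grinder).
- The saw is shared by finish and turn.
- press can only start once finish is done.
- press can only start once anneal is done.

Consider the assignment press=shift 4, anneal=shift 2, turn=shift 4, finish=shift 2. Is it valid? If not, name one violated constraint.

The saw is shared by finish and turn — holds.
press can only start once finish is done — holds.
press can only start once anneal is done — holds.
anneal and turn can't run in the same shift (same grinder) — holds.

Yes, all constraints hold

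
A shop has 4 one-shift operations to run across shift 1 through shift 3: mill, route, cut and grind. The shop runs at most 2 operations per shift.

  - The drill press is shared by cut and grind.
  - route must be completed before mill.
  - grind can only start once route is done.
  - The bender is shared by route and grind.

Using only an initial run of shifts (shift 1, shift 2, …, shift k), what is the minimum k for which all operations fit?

2

The precedence chain requires at least 2 distinct shifts.
With at most 2 per shift and 4 operations, at least 2 shifts are needed.
2 works (last occupied shift: shift 2): for example cut in shift 1, route in shift 1, grind in shift 2, mill in shift 2.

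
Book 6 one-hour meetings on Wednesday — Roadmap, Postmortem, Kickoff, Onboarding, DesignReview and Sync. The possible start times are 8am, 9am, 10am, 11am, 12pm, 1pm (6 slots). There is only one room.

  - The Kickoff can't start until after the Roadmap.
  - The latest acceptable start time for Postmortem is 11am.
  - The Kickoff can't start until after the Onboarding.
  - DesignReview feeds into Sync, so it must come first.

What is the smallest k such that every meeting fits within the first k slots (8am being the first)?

The precedence chain requires at least 2 distinct slots.
With at most 1 per slot and 6 meetings, at least 6 slots are needed.
6 works (last occupied slot: 1pm): for example Kickoff -> 11am; Roadmap -> 9am; Postmortem -> 8am; Onboarding -> 10am; Sync -> 1pm; DesignReview -> 12pm.

6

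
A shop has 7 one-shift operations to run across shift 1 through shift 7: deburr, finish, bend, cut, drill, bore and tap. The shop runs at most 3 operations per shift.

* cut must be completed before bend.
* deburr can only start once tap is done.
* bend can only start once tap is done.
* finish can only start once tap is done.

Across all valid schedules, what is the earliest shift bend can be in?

shift 2

Precedence pushes bend to at least shift 2.
bend at shift 2 is achievable: cut -> shift 1, tap -> shift 1, drill -> shift 1, deburr -> shift 2, finish -> shift 2, bore -> shift 3, bend -> shift 2.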